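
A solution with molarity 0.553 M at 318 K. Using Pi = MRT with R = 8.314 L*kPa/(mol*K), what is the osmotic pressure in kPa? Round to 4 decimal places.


Osmotic pressure (van't Hoff): Pi = M*R*T.
RT = 8.314 * 318 = 2643.852
Pi = 0.553 * 2643.852
Pi = 1462.050156 kPa, rounded to 4 dp:

1462.0502 kPa


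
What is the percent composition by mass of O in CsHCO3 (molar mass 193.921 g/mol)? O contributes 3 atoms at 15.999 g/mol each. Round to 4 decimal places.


pct = 100 * (n_elem * M_elem) / M_total
mass_contribution = 3 * 15.999 = 47.997 g/mol
pct = 100 * 47.997 / 193.921
pct = 24.75080058 %, rounded to 4 dp:

24.7508 %


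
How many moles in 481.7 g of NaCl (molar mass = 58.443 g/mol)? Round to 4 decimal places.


n = mass / M
n = 481.7 / 58.443
n = 8.24221891 mol, rounded to 4 dp:

8.2422 mol


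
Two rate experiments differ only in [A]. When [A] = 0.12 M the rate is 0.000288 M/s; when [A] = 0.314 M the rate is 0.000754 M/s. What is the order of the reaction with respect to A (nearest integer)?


Rate is proportional to [A]^n, so rate2/rate1 = ([A]2/[A]1)^n. Take logs to solve for n.
rate2/rate1 = 0.000754 / 0.000288 = 2.6181
[A]2/[A]1 = 0.314 / 0.12 = 2.6167
n = ln(2.6181) / ln(2.6167) = 1.001
Nearest integer order:

1


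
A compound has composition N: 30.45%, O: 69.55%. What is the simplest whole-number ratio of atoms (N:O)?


Assume 100 g of compound, divide each mass% by atomic mass to get moles, then normalize by the smallest to get a raw atom ratio.
Moles per 100 g: N: 30.45/14.007 = 2.1739, O: 69.55/15.999 = 4.3471
Raw ratio (divide by min = 2.1739): N: 1.0, O: 2.0
Multiply by 1 to clear fractions: N: 1.0 ~= 1, O: 2.0 ~= 2
Reduce by GCD to get the simplest whole-number ratio:

1:2


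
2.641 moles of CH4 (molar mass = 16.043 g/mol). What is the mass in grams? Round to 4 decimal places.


mass = n * M
mass = 2.641 * 16.043
mass = 42.369563 g, rounded to 4 dp:

42.3696 g


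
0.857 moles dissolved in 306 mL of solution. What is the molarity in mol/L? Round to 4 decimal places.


Convert volume to liters: V_L = V_mL / 1000.
V_L = 306 / 1000 = 0.306 L
M = n / V_L = 0.857 / 0.306
M = 2.80065359 mol/L, rounded to 4 dp:

2.8007 mol/L


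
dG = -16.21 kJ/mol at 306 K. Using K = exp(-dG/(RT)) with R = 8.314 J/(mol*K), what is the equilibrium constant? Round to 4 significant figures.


dG is in kJ/mol; multiply by 1000 to match R in J/(mol*K).
RT = 8.314 * 306 = 2544.084 J/mol
exponent = -dG*1000 / (RT) = -(-16.21*1000) / 2544.084 = 6.37164496
K = exp(6.37164496)
K = 585.01937, rounded to 4 significant figures:

585.0


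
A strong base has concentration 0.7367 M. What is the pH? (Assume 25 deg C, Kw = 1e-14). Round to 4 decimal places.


A strong base dissociates completely, so [OH-] equals the given concentration.
pOH = -log10([OH-]) = -log10(0.7367) = 0.132709
pH = 14 - pOH = 14 - 0.132709
pH = 13.867291, rounded to 4 dp:

13.8673


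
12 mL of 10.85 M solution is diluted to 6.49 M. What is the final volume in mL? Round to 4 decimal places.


Dilution: M1*V1 = M2*V2, solve for V2.
V2 = M1*V1 / M2
V2 = 10.85 * 12 / 6.49
V2 = 130.2 / 6.49
V2 = 20.06163328 mL, rounded to 4 dp:

20.0616 mL


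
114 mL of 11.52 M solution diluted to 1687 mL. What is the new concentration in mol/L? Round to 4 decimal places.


Dilution: M1*V1 = M2*V2, solve for M2.
M2 = M1*V1 / V2
M2 = 11.52 * 114 / 1687
M2 = 1313.28 / 1687
M2 = 0.77847066 mol/L, rounded to 4 dp:

0.7785 mol/L


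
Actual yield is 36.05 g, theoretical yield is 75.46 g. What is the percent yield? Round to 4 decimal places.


% yield = 100 * actual / theoretical
% yield = 100 * 36.05 / 75.46
% yield = 47.77365492 %, rounded to 4 dp:

47.7737 %


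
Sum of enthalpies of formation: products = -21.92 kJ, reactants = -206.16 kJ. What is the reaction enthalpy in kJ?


dH_rxn = sum(dH_f products) - sum(dH_f reactants)
dH_rxn = -21.92 - (-206.16)
dH_rxn = 184.24 kJ:

184.24 kJ


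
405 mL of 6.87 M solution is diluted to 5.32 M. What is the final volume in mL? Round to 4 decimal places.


Dilution: M1*V1 = M2*V2, solve for V2.
V2 = M1*V1 / M2
V2 = 6.87 * 405 / 5.32
V2 = 2782.35 / 5.32
V2 = 522.9981203 mL, rounded to 4 dp:

522.9981 mL


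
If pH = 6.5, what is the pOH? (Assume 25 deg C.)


At 25 deg C, pH + pOH = 14.
pOH = 14 - pH = 14 - 6.5
pOH = 7.5:

7.50


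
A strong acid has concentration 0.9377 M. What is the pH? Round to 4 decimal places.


A strong acid dissociates completely, so [H+] equals the given concentration.
pH = -log10([H+]) = -log10(0.9377)
pH = 0.02793608, rounded to 4 dp:

0.0279


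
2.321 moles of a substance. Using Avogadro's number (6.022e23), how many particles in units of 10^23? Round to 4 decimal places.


N = n * NA, then divide by 1e23 for the requested units.
N / 1e23 = n * 6.022
N / 1e23 = 2.321 * 6.022
N / 1e23 = 13.977062, rounded to 4 dp:

13.9771


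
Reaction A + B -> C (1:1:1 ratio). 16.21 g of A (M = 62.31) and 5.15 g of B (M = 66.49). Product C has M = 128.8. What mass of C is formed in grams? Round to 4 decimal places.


Find moles of each reactant; the smaller value is the limiting reagent in a 1:1:1 reaction, so moles_C equals moles of the limiter.
n_A = mass_A / M_A = 16.21 / 62.31 = 0.260151 mol
n_B = mass_B / M_B = 5.15 / 66.49 = 0.077455 mol
Limiting reagent: B (smaller), n_limiting = 0.077455 mol
mass_C = n_limiting * M_C = 0.077455 * 128.8
mass_C = 9.976204 g, rounded to 4 dp:

9.9762 g


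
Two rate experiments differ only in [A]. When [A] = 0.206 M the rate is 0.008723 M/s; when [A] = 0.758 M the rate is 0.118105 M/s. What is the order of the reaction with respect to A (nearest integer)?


Rate is proportional to [A]^n, so rate2/rate1 = ([A]2/[A]1)^n. Take logs to solve for n.
rate2/rate1 = 0.118105 / 0.008723 = 13.5395
[A]2/[A]1 = 0.758 / 0.206 = 3.6796
n = ln(13.5395) / ln(3.6796) = 2.0
Nearest integer order:

2


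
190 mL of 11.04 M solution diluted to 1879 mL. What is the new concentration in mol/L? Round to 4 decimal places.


Dilution: M1*V1 = M2*V2, solve for M2.
M2 = M1*V1 / V2
M2 = 11.04 * 190 / 1879
M2 = 2097.6 / 1879
M2 = 1.11633848 mol/L, rounded to 4 dp:

1.1163 mol/L


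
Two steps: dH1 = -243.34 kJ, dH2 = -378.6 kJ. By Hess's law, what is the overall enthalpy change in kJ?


Hess's law: enthalpy is a state function, so add the step enthalpies.
dH_total = dH1 + dH2 = -243.34 + (-378.6)
dH_total = -621.94 kJ:

-621.94 kJ


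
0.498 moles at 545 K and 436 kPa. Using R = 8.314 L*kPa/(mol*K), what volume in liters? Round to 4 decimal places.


PV = nRT, solve for V = nRT / P.
nRT = 0.498 * 8.314 * 545 = 2256.5027
V = 2256.5027 / 436
V = 5.17546491 L, rounded to 4 dp:

5.1755 L


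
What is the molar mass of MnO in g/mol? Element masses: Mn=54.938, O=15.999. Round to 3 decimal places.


M = sum(count * atomic_mass) over atoms.
M = 1*54.938 + 1*15.999
M = 54.938 + 15.999
M = 70.937 g/mol, rounded to 3 dp:

70.937 g/mol


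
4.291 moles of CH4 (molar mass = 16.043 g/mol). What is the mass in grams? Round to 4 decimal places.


mass = n * M
mass = 4.291 * 16.043
mass = 68.840513 g, rounded to 4 dp:

68.8405 g


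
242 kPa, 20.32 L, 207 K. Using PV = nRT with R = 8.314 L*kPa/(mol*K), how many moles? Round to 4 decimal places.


PV = nRT, solve for n = PV / (RT).
PV = 242 * 20.32 = 4917.44
RT = 8.314 * 207 = 1720.998
n = 4917.44 / 1720.998
n = 2.85731883 mol, rounded to 4 dp:

2.8573 mol


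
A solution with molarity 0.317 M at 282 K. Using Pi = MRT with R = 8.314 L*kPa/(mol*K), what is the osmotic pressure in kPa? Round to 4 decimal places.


Osmotic pressure (van't Hoff): Pi = M*R*T.
RT = 8.314 * 282 = 2344.548
Pi = 0.317 * 2344.548
Pi = 743.221716 kPa, rounded to 4 dp:

743.2217 kPa


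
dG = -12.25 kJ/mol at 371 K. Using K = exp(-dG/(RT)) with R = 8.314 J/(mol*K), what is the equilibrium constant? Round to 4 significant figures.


dG is in kJ/mol; multiply by 1000 to match R in J/(mol*K).
RT = 8.314 * 371 = 3084.494 J/mol
exponent = -dG*1000 / (RT) = -(-12.25*1000) / 3084.494 = 3.97147798
K = exp(3.97147798)
K = 53.062899, rounded to 4 significant figures:

53.06


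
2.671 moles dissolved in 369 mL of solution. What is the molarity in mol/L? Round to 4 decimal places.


Convert volume to liters: V_L = V_mL / 1000.
V_L = 369 / 1000 = 0.369 L
M = n / V_L = 2.671 / 0.369
M = 7.23848238 mol/L, rounded to 4 dp:

7.2385 mol/L


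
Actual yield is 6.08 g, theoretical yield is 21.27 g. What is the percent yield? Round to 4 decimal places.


% yield = 100 * actual / theoretical
% yield = 100 * 6.08 / 21.27
% yield = 28.58486131 %, rounded to 4 dp:

28.5849 %


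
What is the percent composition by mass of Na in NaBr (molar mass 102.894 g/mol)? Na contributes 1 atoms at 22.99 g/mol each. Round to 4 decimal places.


pct = 100 * (n_elem * M_elem) / M_total
mass_contribution = 1 * 22.99 = 22.99 g/mol
pct = 100 * 22.99 / 102.894
pct = 22.34338251 %, rounded to 4 dp:

22.3434 %


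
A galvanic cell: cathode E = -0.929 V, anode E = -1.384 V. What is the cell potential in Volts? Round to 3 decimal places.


Standard cell potential: E_cell = E_cathode - E_anode.
E_cell = -0.929 - (-1.384)
E_cell = 0.455 V, rounded to 3 dp:

0.455 V


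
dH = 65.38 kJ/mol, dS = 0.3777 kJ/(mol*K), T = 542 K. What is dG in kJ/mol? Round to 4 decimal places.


Gibbs: dG = dH - T*dS (consistent units, dS already in kJ/(mol*K)).
T*dS = 542 * 0.3777 = 204.7134
dG = 65.38 - (204.7134)
dG = -139.3334 kJ/mol, rounded to 4 dp:

-139.3334 kJ/mol


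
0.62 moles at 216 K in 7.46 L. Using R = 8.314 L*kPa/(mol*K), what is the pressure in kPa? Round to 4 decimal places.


PV = nRT, solve for P = nRT / V.
nRT = 0.62 * 8.314 * 216 = 1113.4109
P = 1113.4109 / 7.46
P = 149.25079088 kPa, rounded to 4 dp:

149.2508 kPa


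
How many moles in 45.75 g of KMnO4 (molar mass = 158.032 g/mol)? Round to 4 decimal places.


n = mass / M
n = 45.75 / 158.032
n = 0.28949833 mol, rounded to 4 dp:

0.2895 mol


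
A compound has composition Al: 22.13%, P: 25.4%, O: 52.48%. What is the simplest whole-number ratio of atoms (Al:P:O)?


Assume 100 g of compound, divide each mass% by atomic mass to get moles, then normalize by the smallest to get a raw atom ratio.
Moles per 100 g: Al: 22.13/26.982 = 0.8202, P: 25.4/30.974 = 0.82, O: 52.48/15.999 = 3.2802
Raw ratio (divide by min = 0.82): Al: 1.0, P: 1.0, O: 4.0
Multiply by 1 to clear fractions: Al: 1.0 ~= 1, P: 1.0 ~= 1, O: 4.0 ~= 4
Reduce by GCD to get the simplest whole-number ratio:

1:1:4


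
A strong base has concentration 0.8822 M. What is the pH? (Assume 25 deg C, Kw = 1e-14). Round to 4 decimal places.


A strong base dissociates completely, so [OH-] equals the given concentration.
pOH = -log10([OH-]) = -log10(0.8822) = 0.054433
pH = 14 - pOH = 14 - 0.054433
pH = 13.945567, rounded to 4 dp:

13.9456


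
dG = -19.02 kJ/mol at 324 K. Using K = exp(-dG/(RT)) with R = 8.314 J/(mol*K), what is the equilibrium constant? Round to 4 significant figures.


dG is in kJ/mol; multiply by 1000 to match R in J/(mol*K).
RT = 8.314 * 324 = 2693.736 J/mol
exponent = -dG*1000 / (RT) = -(-19.02*1000) / 2693.736 = 7.06082556
K = exp(7.06082556)
K = 1165.4069, rounded to 4 significant figures:

1165


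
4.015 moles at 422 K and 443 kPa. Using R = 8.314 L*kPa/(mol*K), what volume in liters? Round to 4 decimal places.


PV = nRT, solve for V = nRT / P.
nRT = 4.015 * 8.314 * 422 = 14086.6596
V = 14086.6596 / 443
V = 31.79832867 L, rounded to 4 dp:

31.7983 L


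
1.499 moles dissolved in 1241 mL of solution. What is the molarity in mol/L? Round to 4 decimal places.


Convert volume to liters: V_L = V_mL / 1000.
V_L = 1241 / 1000 = 1.241 L
M = n / V_L = 1.499 / 1.241
M = 1.20789686 mol/L, rounded to 4 dp:

1.2079 mol/L


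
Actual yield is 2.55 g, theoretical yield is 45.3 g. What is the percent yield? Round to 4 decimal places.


% yield = 100 * actual / theoretical
% yield = 100 * 2.55 / 45.3
% yield = 5.62913907 %, rounded to 4 dp:

5.6291 %


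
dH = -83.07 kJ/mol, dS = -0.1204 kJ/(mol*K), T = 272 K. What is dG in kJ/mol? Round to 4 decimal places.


Gibbs: dG = dH - T*dS (consistent units, dS already in kJ/(mol*K)).
T*dS = 272 * -0.1204 = -32.7488
dG = -83.07 - (-32.7488)
dG = -50.3212 kJ/mol, rounded to 4 dp:

-50.3212 kJ/mol


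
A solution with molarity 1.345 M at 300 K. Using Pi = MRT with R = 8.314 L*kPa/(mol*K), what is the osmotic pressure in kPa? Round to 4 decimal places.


Osmotic pressure (van't Hoff): Pi = M*R*T.
RT = 8.314 * 300 = 2494.2
Pi = 1.345 * 2494.2
Pi = 3354.699 kPa, rounded to 4 dp:

3354.6990 kPa


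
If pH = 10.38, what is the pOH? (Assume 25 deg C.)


At 25 deg C, pH + pOH = 14.
pOH = 14 - pH = 14 - 10.38
pOH = 3.62:

3.62


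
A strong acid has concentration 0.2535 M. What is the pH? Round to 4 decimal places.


A strong acid dissociates completely, so [H+] equals the given concentration.
pH = -log10([H+]) = -log10(0.2535)
pH = 0.59602204, rounded to 4 dp:

0.5960


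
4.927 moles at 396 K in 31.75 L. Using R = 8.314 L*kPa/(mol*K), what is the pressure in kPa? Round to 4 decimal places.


PV = nRT, solve for P = nRT / V.
nRT = 4.927 * 8.314 * 396 = 16221.3789
P = 16221.3789 / 31.75
P = 510.90957165 kPa, rounded to 4 dp:

510.9096 kPa


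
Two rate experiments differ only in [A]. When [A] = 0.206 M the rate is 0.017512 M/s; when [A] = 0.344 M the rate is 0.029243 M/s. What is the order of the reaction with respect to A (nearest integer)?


Rate is proportional to [A]^n, so rate2/rate1 = ([A]2/[A]1)^n. Take logs to solve for n.
rate2/rate1 = 0.029243 / 0.017512 = 1.6699
[A]2/[A]1 = 0.344 / 0.206 = 1.6699
n = ln(1.6699) / ln(1.6699) = 1.0
Nearest integer order:

1


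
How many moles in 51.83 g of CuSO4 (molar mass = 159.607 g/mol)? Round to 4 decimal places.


n = mass / M
n = 51.83 / 159.607
n = 0.32473513 mol, rounded to 4 dp:

0.3247 mol


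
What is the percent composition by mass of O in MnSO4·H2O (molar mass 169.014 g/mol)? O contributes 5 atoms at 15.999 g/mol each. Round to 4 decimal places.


pct = 100 * (n_elem * M_elem) / M_total
mass_contribution = 5 * 15.999 = 79.995 g/mol
pct = 100 * 79.995 / 169.014
pct = 47.33039867 %, rounded to 4 dp:

47.3304 %


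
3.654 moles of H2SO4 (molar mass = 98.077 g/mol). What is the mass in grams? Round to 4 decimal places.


mass = n * M
mass = 3.654 * 98.077
mass = 358.373358 g, rounded to 4 dp:

358.3734 g


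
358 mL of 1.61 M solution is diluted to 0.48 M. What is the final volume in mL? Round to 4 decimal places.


Dilution: M1*V1 = M2*V2, solve for V2.
V2 = M1*V1 / M2
V2 = 1.61 * 358 / 0.48
V2 = 576.38 / 0.48
V2 = 1200.79166667 mL, rounded to 4 dp:

1200.7917 mL


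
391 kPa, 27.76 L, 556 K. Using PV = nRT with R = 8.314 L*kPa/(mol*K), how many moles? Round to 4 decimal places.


PV = nRT, solve for n = PV / (RT).
PV = 391 * 27.76 = 10854.16
RT = 8.314 * 556 = 4622.584
n = 10854.16 / 4622.584
n = 2.34807199 mol, rounded to 4 dp:

2.3481 mol


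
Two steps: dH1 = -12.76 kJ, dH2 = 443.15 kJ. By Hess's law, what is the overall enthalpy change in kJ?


Hess's law: enthalpy is a state function, so add the step enthalpies.
dH_total = dH1 + dH2 = -12.76 + (443.15)
dH_total = 430.39 kJ:

430.39 kJ


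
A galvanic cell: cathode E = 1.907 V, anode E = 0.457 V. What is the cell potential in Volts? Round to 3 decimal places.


Standard cell potential: E_cell = E_cathode - E_anode.
E_cell = 1.907 - (0.457)
E_cell = 1.45 V, rounded to 3 dp:

1.450 V


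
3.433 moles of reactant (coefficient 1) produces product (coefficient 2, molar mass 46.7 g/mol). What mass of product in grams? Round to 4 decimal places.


Use the coefficient ratio to convert reactant moles to product moles, then multiply by the product's molar mass.
moles_P = moles_R * (coeff_P / coeff_R) = 3.433 * (2/1) = 6.866
mass_P = moles_P * M_P = 6.866 * 46.7
mass_P = 320.6422 g, rounded to 4 dp:

320.6422 g


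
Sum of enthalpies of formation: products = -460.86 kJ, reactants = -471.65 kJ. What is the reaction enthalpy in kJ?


dH_rxn = sum(dH_f products) - sum(dH_f reactants)
dH_rxn = -460.86 - (-471.65)
dH_rxn = 10.79 kJ:

10.79 kJ


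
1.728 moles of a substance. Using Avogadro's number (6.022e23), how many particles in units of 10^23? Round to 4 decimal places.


N = n * NA, then divide by 1e23 for the requested units.
N / 1e23 = n * 6.022
N / 1e23 = 1.728 * 6.022
N / 1e23 = 10.406016, rounded to 4 dp:

10.4060


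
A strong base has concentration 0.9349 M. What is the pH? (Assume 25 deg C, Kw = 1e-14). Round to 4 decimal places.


A strong base dissociates completely, so [OH-] equals the given concentration.
pOH = -log10([OH-]) = -log10(0.9349) = 0.029235
pH = 14 - pOH = 14 - 0.029235
pH = 13.970765, rounded to 4 dp:

13.9708


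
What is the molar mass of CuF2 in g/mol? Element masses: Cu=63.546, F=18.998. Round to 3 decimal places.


M = sum(count * atomic_mass) over atoms.
M = 1*63.546 + 2*18.998
M = 63.546 + 37.996
M = 101.542 g/mol, rounded to 3 dp:

101.542 g/mol


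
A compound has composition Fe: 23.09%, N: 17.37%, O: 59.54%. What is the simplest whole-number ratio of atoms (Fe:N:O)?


Assume 100 g of compound, divide each mass% by atomic mass to get moles, then normalize by the smallest to get a raw atom ratio.
Moles per 100 g: Fe: 23.09/55.845 = 0.4135, N: 17.37/14.007 = 1.2401, O: 59.54/15.999 = 3.7215
Raw ratio (divide by min = 0.4135): Fe: 1.0, N: 2.999, O: 9.001
Multiply by 1 to clear fractions: Fe: 1.0 ~= 1, N: 2.999 ~= 3, O: 9.001 ~= 9
Reduce by GCD to get the simplest whole-number ratio:

1:3:9


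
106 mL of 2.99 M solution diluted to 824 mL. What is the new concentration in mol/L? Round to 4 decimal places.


Dilution: M1*V1 = M2*V2, solve for M2.
M2 = M1*V1 / V2
M2 = 2.99 * 106 / 824
M2 = 316.94 / 824
M2 = 0.38463592 mol/L, rounded to 4 dp:

0.3846 mol/L


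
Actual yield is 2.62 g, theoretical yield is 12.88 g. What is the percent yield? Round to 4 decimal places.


% yield = 100 * actual / theoretical
% yield = 100 * 2.62 / 12.88
% yield = 20.34161491 %, rounded to 4 dp:

20.3416 %


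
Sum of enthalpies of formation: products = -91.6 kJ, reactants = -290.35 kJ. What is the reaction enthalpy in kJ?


dH_rxn = sum(dH_f products) - sum(dH_f reactants)
dH_rxn = -91.6 - (-290.35)
dH_rxn = 198.75 kJ:

198.75 kJ


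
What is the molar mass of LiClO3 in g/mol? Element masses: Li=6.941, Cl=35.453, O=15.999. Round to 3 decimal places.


M = sum(count * atomic_mass) over atoms.
M = 1*6.941 + 1*35.453 + 3*15.999
M = 6.941 + 35.453 + 47.997
M = 90.391 g/mol, rounded to 3 dp:

90.391 g/mol


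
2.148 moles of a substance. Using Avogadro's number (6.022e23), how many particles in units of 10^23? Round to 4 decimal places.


N = n * NA, then divide by 1e23 for the requested units.
N / 1e23 = n * 6.022
N / 1e23 = 2.148 * 6.022
N / 1e23 = 12.935256, rounded to 4 dp:

12.9353


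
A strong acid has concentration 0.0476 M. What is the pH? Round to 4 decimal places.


A strong acid dissociates completely, so [H+] equals the given concentration.
pH = -log10([H+]) = -log10(0.0476)
pH = 1.32239305, rounded to 4 dp:

1.3224


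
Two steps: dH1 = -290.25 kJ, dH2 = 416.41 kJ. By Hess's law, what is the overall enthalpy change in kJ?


Hess's law: enthalpy is a state function, so add the step enthalpies.
dH_total = dH1 + dH2 = -290.25 + (416.41)
dH_total = 126.16 kJ:

126.16 kJ


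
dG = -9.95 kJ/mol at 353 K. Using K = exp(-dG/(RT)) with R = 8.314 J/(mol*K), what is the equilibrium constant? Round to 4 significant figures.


dG is in kJ/mol; multiply by 1000 to match R in J/(mol*K).
RT = 8.314 * 353 = 2934.842 J/mol
exponent = -dG*1000 / (RT) = -(-9.95*1000) / 2934.842 = 3.39030176
K = exp(3.39030176)
K = 29.674906, rounded to 4 significant figures:

29.67


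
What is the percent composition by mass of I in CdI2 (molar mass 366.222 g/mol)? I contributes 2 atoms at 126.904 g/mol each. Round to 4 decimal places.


pct = 100 * (n_elem * M_elem) / M_total
mass_contribution = 2 * 126.904 = 253.808 g/mol
pct = 100 * 253.808 / 366.222
pct = 69.30441099 %, rounded to 4 dp:

69.3044 %


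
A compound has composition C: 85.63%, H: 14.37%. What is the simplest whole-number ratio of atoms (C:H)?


Assume 100 g of compound, divide each mass% by atomic mass to get moles, then normalize by the smallest to get a raw atom ratio.
Moles per 100 g: C: 85.63/12.011 = 7.1293, H: 14.37/1.008 = 14.256
Raw ratio (divide by min = 7.1293): C: 1.0, H: 2.0
Multiply by 1 to clear fractions: C: 1.0 ~= 1, H: 2.0 ~= 2
Reduce by GCD to get the simplest whole-number ratio:

1:2


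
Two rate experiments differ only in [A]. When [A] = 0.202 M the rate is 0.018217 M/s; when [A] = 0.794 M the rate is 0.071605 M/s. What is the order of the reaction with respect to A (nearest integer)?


Rate is proportional to [A]^n, so rate2/rate1 = ([A]2/[A]1)^n. Take logs to solve for n.
rate2/rate1 = 0.071605 / 0.018217 = 3.9307
[A]2/[A]1 = 0.794 / 0.202 = 3.9307
n = ln(3.9307) / ln(3.9307) = 1.0
Nearest integer order:

1


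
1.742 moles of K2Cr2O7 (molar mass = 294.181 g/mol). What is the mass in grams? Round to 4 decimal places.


mass = n * M
mass = 1.742 * 294.181
mass = 512.463302 g, rounded to 4 dp:

512.4633 g


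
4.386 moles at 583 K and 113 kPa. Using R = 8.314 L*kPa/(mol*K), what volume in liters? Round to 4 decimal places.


PV = nRT, solve for V = nRT / P.
nRT = 4.386 * 8.314 * 583 = 21259.2139
V = 21259.2139 / 113
V = 188.13463628 L, rounded to 4 dp:

188.1346 L


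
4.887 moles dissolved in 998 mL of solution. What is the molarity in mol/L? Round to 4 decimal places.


Convert volume to liters: V_L = V_mL / 1000.
V_L = 998 / 1000 = 0.998 L
M = n / V_L = 4.887 / 0.998
M = 4.89679359 mol/L, rounded to 4 dp:

4.8968 mol/L


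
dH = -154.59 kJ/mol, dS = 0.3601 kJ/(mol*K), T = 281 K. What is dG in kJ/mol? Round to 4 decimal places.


Gibbs: dG = dH - T*dS (consistent units, dS already in kJ/(mol*K)).
T*dS = 281 * 0.3601 = 101.1881
dG = -154.59 - (101.1881)
dG = -255.7781 kJ/mol, rounded to 4 dp:

-255.7781 kJ/mol


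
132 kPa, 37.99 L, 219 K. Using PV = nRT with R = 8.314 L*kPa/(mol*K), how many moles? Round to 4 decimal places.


PV = nRT, solve for n = PV / (RT).
PV = 132 * 37.99 = 5014.68
RT = 8.314 * 219 = 1820.766
n = 5014.68 / 1820.766
n = 2.75415951 mol, rounded to 4 dp:

2.7542 mol


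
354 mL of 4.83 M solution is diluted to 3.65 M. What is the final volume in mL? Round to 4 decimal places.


Dilution: M1*V1 = M2*V2, solve for V2.
V2 = M1*V1 / M2
V2 = 4.83 * 354 / 3.65
V2 = 1709.82 / 3.65
V2 = 468.44383562 mL, rounded to 4 dp:

468.4438 mL


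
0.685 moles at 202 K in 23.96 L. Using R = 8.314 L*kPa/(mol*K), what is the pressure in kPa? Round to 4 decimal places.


PV = nRT, solve for P = nRT / V.
nRT = 0.685 * 8.314 * 202 = 1150.4082
P = 1150.4082 / 23.96
P = 48.01369783 kPa, rounded to 4 dp:

48.0137 kPa


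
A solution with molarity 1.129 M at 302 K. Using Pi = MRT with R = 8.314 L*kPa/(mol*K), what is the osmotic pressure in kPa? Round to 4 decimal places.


Osmotic pressure (van't Hoff): Pi = M*R*T.
RT = 8.314 * 302 = 2510.828
Pi = 1.129 * 2510.828
Pi = 2834.724812 kPa, rounded to 4 dp:

2834.7248 kPa


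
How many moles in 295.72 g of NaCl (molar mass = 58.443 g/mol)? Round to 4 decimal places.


n = mass / M
n = 295.72 / 58.443
n = 5.05997297 mol, rounded to 4 dp:

5.0600 mol


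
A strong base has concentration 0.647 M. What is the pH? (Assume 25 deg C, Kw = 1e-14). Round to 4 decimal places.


A strong base dissociates completely, so [OH-] equals the given concentration.
pOH = -log10([OH-]) = -log10(0.647) = 0.189096
pH = 14 - pOH = 14 - 0.189096
pH = 13.810904, rounded to 4 dp:

13.8109


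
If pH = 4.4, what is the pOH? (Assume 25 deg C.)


At 25 deg C, pH + pOH = 14.
pOH = 14 - pH = 14 - 4.4
pOH = 9.6:

9.60


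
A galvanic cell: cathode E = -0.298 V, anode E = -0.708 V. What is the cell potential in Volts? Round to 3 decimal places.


Standard cell potential: E_cell = E_cathode - E_anode.
E_cell = -0.298 - (-0.708)
E_cell = 0.41 V, rounded to 3 dp:

0.410 V


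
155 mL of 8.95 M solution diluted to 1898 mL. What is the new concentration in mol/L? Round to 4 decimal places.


Dilution: M1*V1 = M2*V2, solve for M2.
M2 = M1*V1 / V2
M2 = 8.95 * 155 / 1898
M2 = 1387.25 / 1898
M2 = 0.73090095 mol/L, rounded to 4 dp:

0.7309 mol/L


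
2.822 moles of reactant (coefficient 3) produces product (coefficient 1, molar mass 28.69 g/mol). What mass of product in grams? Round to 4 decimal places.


Use the coefficient ratio to convert reactant moles to product moles, then multiply by the product's molar mass.
moles_P = moles_R * (coeff_P / coeff_R) = 2.822 * (1/3) = 0.940667
mass_P = moles_P * M_P = 0.940667 * 28.69
mass_P = 26.98773623 g, rounded to 4 dp:

26.9877 g


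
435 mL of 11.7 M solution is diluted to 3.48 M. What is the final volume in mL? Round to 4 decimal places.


Dilution: M1*V1 = M2*V2, solve for V2.
V2 = M1*V1 / M2
V2 = 11.7 * 435 / 3.48
V2 = 5089.5 / 3.48
V2 = 1462.5 mL, rounded to 4 dp:

1462.5000 mL


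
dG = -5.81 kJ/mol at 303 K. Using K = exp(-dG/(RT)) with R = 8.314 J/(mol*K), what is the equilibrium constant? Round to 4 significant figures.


dG is in kJ/mol; multiply by 1000 to match R in J/(mol*K).
RT = 8.314 * 303 = 2519.142 J/mol
exponent = -dG*1000 / (RT) = -(-5.81*1000) / 2519.142 = 2.30634081
K = exp(2.30634081)
K = 10.037628, rounded to 4 significant figures:

10.04


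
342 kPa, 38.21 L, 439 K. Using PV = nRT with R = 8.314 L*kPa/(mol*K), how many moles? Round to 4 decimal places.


PV = nRT, solve for n = PV / (RT).
PV = 342 * 38.21 = 13067.82
RT = 8.314 * 439 = 3649.846
n = 13067.82 / 3649.846
n = 3.58037572 mol, rounded to 4 dp:

3.5804 mol


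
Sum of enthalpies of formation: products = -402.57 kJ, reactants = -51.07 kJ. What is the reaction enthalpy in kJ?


dH_rxn = sum(dH_f products) - sum(dH_f reactants)
dH_rxn = -402.57 - (-51.07)
dH_rxn = -351.5 kJ:

-351.50 kJ


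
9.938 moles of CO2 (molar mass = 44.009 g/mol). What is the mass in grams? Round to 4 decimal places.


mass = n * M
mass = 9.938 * 44.009
mass = 437.361442 g, rounded to 4 dp:

437.3614 g


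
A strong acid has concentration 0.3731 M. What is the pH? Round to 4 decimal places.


A strong acid dissociates completely, so [H+] equals the given concentration.
pH = -log10([H+]) = -log10(0.3731)
pH = 0.42817475, rounded to 4 dp:

0.4282


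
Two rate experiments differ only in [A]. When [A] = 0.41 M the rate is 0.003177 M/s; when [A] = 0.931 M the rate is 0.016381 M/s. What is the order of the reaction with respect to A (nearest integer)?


Rate is proportional to [A]^n, so rate2/rate1 = ([A]2/[A]1)^n. Take logs to solve for n.
rate2/rate1 = 0.016381 / 0.003177 = 5.1561
[A]2/[A]1 = 0.931 / 0.41 = 2.2707
n = ln(5.1561) / ln(2.2707) = 2.0
Nearest integer order:

2


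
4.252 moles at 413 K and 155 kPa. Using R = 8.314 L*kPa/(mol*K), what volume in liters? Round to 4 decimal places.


PV = nRT, solve for V = nRT / P.
nRT = 4.252 * 8.314 * 413 = 14600.0159
V = 14600.0159 / 155
V = 94.19365097 L, rounded to 4 dp:

94.1937 L


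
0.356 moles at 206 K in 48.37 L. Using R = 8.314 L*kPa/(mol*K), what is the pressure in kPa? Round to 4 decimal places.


PV = nRT, solve for P = nRT / V.
nRT = 0.356 * 8.314 * 206 = 609.7155
P = 609.7155 / 48.37
P = 12.60524085 kPa, rounded to 4 dp:

12.6052 kPa


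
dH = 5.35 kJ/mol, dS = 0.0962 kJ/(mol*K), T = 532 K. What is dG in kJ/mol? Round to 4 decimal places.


Gibbs: dG = dH - T*dS (consistent units, dS already in kJ/(mol*K)).
T*dS = 532 * 0.0962 = 51.1784
dG = 5.35 - (51.1784)
dG = -45.8284 kJ/mol, rounded to 4 dp:

-45.8284 kJ/mol


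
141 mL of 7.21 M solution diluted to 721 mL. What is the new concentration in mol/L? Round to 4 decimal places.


Dilution: M1*V1 = M2*V2, solve for M2.
M2 = M1*V1 / V2
M2 = 7.21 * 141 / 721
M2 = 1016.61 / 721
M2 = 1.41 mol/L, rounded to 4 dp:

1.4100 mol/L


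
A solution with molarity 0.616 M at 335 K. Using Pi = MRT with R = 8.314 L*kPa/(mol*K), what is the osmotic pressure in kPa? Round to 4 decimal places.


Osmotic pressure (van't Hoff): Pi = M*R*T.
RT = 8.314 * 335 = 2785.19
Pi = 0.616 * 2785.19
Pi = 1715.67704 kPa, rounded to 4 dp:

1715.6770 kPa


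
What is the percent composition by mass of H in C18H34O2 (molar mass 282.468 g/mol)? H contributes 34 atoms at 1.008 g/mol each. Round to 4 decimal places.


pct = 100 * (n_elem * M_elem) / M_total
mass_contribution = 34 * 1.008 = 34.272 g/mol
pct = 100 * 34.272 / 282.468
pct = 12.13305578 %, rounded to 4 dp:

12.1331 %


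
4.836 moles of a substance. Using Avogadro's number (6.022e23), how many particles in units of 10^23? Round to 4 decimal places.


N = n * NA, then divide by 1e23 for the requested units.
N / 1e23 = n * 6.022
N / 1e23 = 4.836 * 6.022
N / 1e23 = 29.122392, rounded to 4 dp:

29.1224


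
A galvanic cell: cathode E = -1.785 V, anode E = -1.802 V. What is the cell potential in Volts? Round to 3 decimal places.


Standard cell potential: E_cell = E_cathode - E_anode.
E_cell = -1.785 - (-1.802)
E_cell = 0.017 V, rounded to 3 dp:

0.017 V


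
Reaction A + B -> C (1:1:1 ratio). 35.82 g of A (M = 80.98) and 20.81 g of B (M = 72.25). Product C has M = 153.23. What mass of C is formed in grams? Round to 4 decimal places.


Find moles of each reactant; the smaller value is the limiting reagent in a 1:1:1 reaction, so moles_C equals moles of the limiter.
n_A = mass_A / M_A = 35.82 / 80.98 = 0.442331 mol
n_B = mass_B / M_B = 20.81 / 72.25 = 0.288028 mol
Limiting reagent: B (smaller), n_limiting = 0.288028 mol
mass_C = n_limiting * M_C = 0.288028 * 153.23
mass_C = 44.13453044 g, rounded to 4 dp:

44.1345 g


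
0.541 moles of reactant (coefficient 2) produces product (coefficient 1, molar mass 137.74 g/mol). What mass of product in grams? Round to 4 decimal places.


Use the coefficient ratio to convert reactant moles to product moles, then multiply by the product's molar mass.
moles_P = moles_R * (coeff_P / coeff_R) = 0.541 * (1/2) = 0.2705
mass_P = moles_P * M_P = 0.2705 * 137.74
mass_P = 37.25867 g, rounded to 4 dp:

37.2587 g


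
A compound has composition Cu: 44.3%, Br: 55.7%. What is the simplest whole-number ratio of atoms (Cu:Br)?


Assume 100 g of compound, divide each mass% by atomic mass to get moles, then normalize by the smallest to get a raw atom ratio.
Moles per 100 g: Cu: 44.3/63.546 = 0.6971, Br: 55.7/79.904 = 0.6971
Raw ratio (divide by min = 0.6971): Cu: 1.0, Br: 1.0
Multiply by 1 to clear fractions: Cu: 1.0 ~= 1, Br: 1.0 ~= 1
Reduce by GCD to get the simplest whole-number ratio:

1:1


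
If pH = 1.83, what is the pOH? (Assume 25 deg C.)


At 25 deg C, pH + pOH = 14.
pOH = 14 - pH = 14 - 1.83
pOH = 12.17:

12.17


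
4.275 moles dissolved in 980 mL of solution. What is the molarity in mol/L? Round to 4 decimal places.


Convert volume to liters: V_L = V_mL / 1000.
V_L = 980 / 1000 = 0.98 L
M = n / V_L = 4.275 / 0.98
M = 4.3622449 mol/L, rounded to 4 dp:

4.3622 mol/L


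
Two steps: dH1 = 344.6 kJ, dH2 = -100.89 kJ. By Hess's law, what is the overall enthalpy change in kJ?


Hess's law: enthalpy is a state function, so add the step enthalpies.
dH_total = dH1 + dH2 = 344.6 + (-100.89)
dH_total = 243.71 kJ:

243.71 kJ


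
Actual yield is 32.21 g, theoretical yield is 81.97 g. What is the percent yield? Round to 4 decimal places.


% yield = 100 * actual / theoretical
% yield = 100 * 32.21 / 81.97
% yield = 39.29486397 %, rounded to 4 dp:

39.2949 %


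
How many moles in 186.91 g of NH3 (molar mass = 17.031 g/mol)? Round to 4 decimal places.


n = mass / M
n = 186.91 / 17.031
n = 10.97469321 mol, rounded to 4 dp:

10.9747 mol


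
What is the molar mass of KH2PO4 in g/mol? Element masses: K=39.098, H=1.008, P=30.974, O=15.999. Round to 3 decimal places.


M = sum(count * atomic_mass) over atoms.
M = 1*39.098 + 2*1.008 + 1*30.974 + 4*15.999
M = 39.098 + 2.016 + 30.974 + 63.996
M = 136.084 g/mol, rounded to 3 dp:

136.084 g/mol


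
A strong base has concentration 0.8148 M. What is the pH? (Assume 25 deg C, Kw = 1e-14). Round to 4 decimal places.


A strong base dissociates completely, so [OH-] equals the given concentration.
pOH = -log10([OH-]) = -log10(0.8148) = 0.088949
pH = 14 - pOH = 14 - 0.088949
pH = 13.911051, rounded to 4 dp:

13.9111


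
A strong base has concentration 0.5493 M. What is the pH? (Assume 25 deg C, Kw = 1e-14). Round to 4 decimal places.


A strong base dissociates completely, so [OH-] equals the given concentration.
pOH = -log10([OH-]) = -log10(0.5493) = 0.26019
pH = 14 - pOH = 14 - 0.26019
pH = 13.73981, rounded to 4 dp:

13.7398


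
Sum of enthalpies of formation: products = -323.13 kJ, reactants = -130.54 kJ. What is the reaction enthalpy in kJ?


dH_rxn = sum(dH_f products) - sum(dH_f reactants)
dH_rxn = -323.13 - (-130.54)
dH_rxn = -192.59 kJ:

-192.59 kJ


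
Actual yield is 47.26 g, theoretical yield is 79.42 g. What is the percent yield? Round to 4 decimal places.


% yield = 100 * actual / theoretical
% yield = 100 * 47.26 / 79.42
% yield = 59.50642156 %, rounded to 4 dp:

59.5064 %


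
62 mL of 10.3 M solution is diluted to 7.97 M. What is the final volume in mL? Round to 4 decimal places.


Dilution: M1*V1 = M2*V2, solve for V2.
V2 = M1*V1 / M2
V2 = 10.3 * 62 / 7.97
V2 = 638.6 / 7.97
V2 = 80.12547051 mL, rounded to 4 dp:

80.1255 mL


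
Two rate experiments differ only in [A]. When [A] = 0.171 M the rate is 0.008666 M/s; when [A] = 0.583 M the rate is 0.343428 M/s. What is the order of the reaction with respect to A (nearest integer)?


Rate is proportional to [A]^n, so rate2/rate1 = ([A]2/[A]1)^n. Take logs to solve for n.
rate2/rate1 = 0.343428 / 0.008666 = 39.6294
[A]2/[A]1 = 0.583 / 0.171 = 3.4094
n = ln(39.6294) / ln(3.4094) = 3.0
Nearest integer order:

3


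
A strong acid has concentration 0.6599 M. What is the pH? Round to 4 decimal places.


A strong acid dissociates completely, so [H+] equals the given concentration.
pH = -log10([H+]) = -log10(0.6599)
pH = 0.18052187, rounded to 4 dp:

0.1805


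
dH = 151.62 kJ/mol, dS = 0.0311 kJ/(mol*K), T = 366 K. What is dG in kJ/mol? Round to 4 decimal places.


Gibbs: dG = dH - T*dS (consistent units, dS already in kJ/(mol*K)).
T*dS = 366 * 0.0311 = 11.3826
dG = 151.62 - (11.3826)
dG = 140.2374 kJ/mol, rounded to 4 dp:

140.2374 kJ/mol


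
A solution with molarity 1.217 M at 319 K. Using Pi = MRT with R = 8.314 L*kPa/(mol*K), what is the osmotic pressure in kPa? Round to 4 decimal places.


Osmotic pressure (van't Hoff): Pi = M*R*T.
RT = 8.314 * 319 = 2652.166
Pi = 1.217 * 2652.166
Pi = 3227.686022 kPa, rounded to 4 dp:

3227.6860 kPa


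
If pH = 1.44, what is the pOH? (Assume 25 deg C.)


At 25 deg C, pH + pOH = 14.
pOH = 14 - pH = 14 - 1.44
pOH = 12.56:

12.56


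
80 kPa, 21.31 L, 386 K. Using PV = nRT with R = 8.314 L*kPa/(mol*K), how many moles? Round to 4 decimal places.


PV = nRT, solve for n = PV / (RT).
PV = 80 * 21.31 = 1704.8
RT = 8.314 * 386 = 3209.204
n = 1704.8 / 3209.204
n = 0.53122207 mol, rounded to 4 dp:

0.5312 mol


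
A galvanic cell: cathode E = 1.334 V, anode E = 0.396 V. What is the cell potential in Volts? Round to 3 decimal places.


Standard cell potential: E_cell = E_cathode - E_anode.
E_cell = 1.334 - (0.396)
E_cell = 0.938 V, rounded to 3 dp:

0.938 V


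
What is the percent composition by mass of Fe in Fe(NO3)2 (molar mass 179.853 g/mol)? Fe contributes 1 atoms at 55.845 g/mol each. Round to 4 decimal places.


pct = 100 * (n_elem * M_elem) / M_total
mass_contribution = 1 * 55.845 = 55.845 g/mol
pct = 100 * 55.845 / 179.853
pct = 31.05035779 %, rounded to 4 dp:

31.0504 %


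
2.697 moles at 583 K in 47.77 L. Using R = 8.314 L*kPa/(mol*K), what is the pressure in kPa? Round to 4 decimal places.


PV = nRT, solve for P = nRT / V.
nRT = 2.697 * 8.314 * 583 = 13072.5262
P = 13072.5262 / 47.77
P = 273.65556207 kPa, rounded to 4 dp:

273.6556 kPa


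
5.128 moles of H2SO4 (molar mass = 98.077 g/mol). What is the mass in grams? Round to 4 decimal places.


mass = n * M
mass = 5.128 * 98.077
mass = 502.938856 g, rounded to 4 dp:

502.9389 g


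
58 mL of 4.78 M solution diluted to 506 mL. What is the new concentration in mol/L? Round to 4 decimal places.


Dilution: M1*V1 = M2*V2, solve for M2.
M2 = M1*V1 / V2
M2 = 4.78 * 58 / 506
M2 = 277.24 / 506
M2 = 0.54790514 mol/L, rounded to 4 dp:

0.5479 mol/L


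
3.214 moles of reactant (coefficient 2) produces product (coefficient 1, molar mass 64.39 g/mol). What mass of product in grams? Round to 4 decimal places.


Use the coefficient ratio to convert reactant moles to product moles, then multiply by the product's molar mass.
moles_P = moles_R * (coeff_P / coeff_R) = 3.214 * (1/2) = 1.607
mass_P = moles_P * M_P = 1.607 * 64.39
mass_P = 103.47473 g, rounded to 4 dp:

103.4747 g


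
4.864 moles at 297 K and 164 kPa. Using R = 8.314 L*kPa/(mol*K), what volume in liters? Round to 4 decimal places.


PV = nRT, solve for V = nRT / P.
nRT = 4.864 * 8.314 * 297 = 12010.4709
V = 12010.4709 / 164
V = 73.23457866 L, rounded to 4 dp:

73.2346 L


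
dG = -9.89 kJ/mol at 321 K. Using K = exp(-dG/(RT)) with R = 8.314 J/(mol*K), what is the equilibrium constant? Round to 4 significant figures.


dG is in kJ/mol; multiply by 1000 to match R in J/(mol*K).
RT = 8.314 * 321 = 2668.794 J/mol
exponent = -dG*1000 / (RT) = -(-9.89*1000) / 2668.794 = 3.7057937
K = exp(3.7057937)
K = 40.682324, rounded to 4 significant figures:

40.68


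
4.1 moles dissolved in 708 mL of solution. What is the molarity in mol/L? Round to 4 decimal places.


Convert volume to liters: V_L = V_mL / 1000.
V_L = 708 / 1000 = 0.708 L
M = n / V_L = 4.1 / 0.708
M = 5.79096045 mol/L, rounded to 4 dp:

5.7910 mol/L


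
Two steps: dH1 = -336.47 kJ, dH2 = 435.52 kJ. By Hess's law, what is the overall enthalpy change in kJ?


Hess's law: enthalpy is a state function, so add the step enthalpies.
dH_total = dH1 + dH2 = -336.47 + (435.52)
dH_total = 99.05 kJ:

99.05 kJ


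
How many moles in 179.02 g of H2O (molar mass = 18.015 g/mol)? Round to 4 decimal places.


n = mass / M
n = 179.02 / 18.015
n = 9.93727449 mol, rounded to 4 dp:

9.9373 mol


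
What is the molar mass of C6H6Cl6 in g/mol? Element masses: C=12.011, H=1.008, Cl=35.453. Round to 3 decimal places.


M = sum(count * atomic_mass) over atoms.
M = 6*12.011 + 6*1.008 + 6*35.453
M = 72.066 + 6.048 + 212.718
M = 290.832 g/mol, rounded to 3 dp:

290.832 g/mol


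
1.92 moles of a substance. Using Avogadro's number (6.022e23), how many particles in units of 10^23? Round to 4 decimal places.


N = n * NA, then divide by 1e23 for the requested units.
N / 1e23 = n * 6.022
N / 1e23 = 1.92 * 6.022
N / 1e23 = 11.56224, rounded to 4 dp:

11.5622


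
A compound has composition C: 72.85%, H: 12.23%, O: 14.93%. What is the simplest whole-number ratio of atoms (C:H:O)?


Assume 100 g of compound, divide each mass% by atomic mass to get moles, then normalize by the smallest to get a raw atom ratio.
Moles per 100 g: C: 72.85/12.011 = 6.0653, H: 12.23/1.008 = 12.1329, O: 14.93/15.999 = 0.9332
Raw ratio (divide by min = 0.9332): C: 6.5, H: 13.002, O: 1.0
Multiply by 2 to clear fractions: C: 12.999 ~= 13, H: 26.003 ~= 26, O: 2.0 ~= 2
Reduce by GCD to get the simplest whole-number ratio:

13:26:2


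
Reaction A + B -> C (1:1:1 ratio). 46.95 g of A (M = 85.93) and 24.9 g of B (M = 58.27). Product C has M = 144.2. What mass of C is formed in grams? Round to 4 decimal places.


Find moles of each reactant; the smaller value is the limiting reagent in a 1:1:1 reaction, so moles_C equals moles of the limiter.
n_A = mass_A / M_A = 46.95 / 85.93 = 0.546375 mol
n_B = mass_B / M_B = 24.9 / 58.27 = 0.427321 mol
Limiting reagent: B (smaller), n_limiting = 0.427321 mol
mass_C = n_limiting * M_C = 0.427321 * 144.2
mass_C = 61.6196882 g, rounded to 4 dp:

61.6197 g
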